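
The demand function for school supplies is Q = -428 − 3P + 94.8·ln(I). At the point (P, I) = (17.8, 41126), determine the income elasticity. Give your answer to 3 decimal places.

0.180

At P = 17.8, I = 41126: Q = 525.793.
Holding P constant, ∂Q/∂I = 94.8/I = 0.00230511.
η_I = (∂Q/∂I)·(I/Q) = 0.00230511 × (41126/525.793) = 0.180.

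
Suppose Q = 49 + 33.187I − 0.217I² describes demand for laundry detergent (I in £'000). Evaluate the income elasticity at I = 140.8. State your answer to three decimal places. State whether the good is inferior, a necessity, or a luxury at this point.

At I = 140.8: Q = 419.7827.
dQ/dI = 33.187 − 0.434I = -27.92020.
η = (dQ/dI)·(I/Q) = -27.92020 × (140.8/419.7827) = -9.365.
η < 0 ⇒ inferior good.

-9.365 (inferior good)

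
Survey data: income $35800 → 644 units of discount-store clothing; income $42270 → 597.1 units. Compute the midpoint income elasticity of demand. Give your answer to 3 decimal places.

-0.456

ΔQ = 597.1 − 644 = -46.9; midpoint Q̄ = (644 + 597.1)/2 = 620.55.
ΔI = 42270 − 35800 = 6470; midpoint Ī = (35800 + 42270)/2 = 39035.
η = (ΔQ/Q̄) ÷ (ΔI/Ī) = (-46.9/620.55) ÷ (6470/39035) = -0.456.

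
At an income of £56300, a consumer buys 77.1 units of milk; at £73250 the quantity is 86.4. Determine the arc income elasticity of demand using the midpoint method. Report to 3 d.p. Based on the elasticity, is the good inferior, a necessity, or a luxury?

0.435 (necessity)

ΔQ = 86.4 − 77.1 = 9.3; midpoint Q̄ = (77.1 + 86.4)/2 = 81.75.
ΔI = 73250 − 56300 = 16950; midpoint Ī = (56300 + 73250)/2 = 64775.
η = (ΔQ/Q̄) ÷ (ΔI/Ī) = (9.3/81.75) ÷ (16950/64775) = 0.435.
0 < η < 1 ⇒ necessity.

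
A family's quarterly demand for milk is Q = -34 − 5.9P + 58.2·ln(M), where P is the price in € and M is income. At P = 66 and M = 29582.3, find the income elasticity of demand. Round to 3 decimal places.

0.331

At P = 66, M = 29582.3: Q = 175.765.
Holding P constant, ∂Q/∂M = 58.2/M = 0.00196739.
η_M = (∂Q/∂M)·(M/Q) = 0.00196739 × (29582.3/175.765) = 0.331.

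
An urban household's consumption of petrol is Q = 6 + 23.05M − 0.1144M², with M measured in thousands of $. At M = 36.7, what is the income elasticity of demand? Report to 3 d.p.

0.771

At M = 36.7: Q = 697.8508.
dQ/dM = 23.05 − 0.2288M = 14.65304.
η = (dQ/dM)·(M/Q) = 14.65304 × (36.7/697.8508) = 0.771.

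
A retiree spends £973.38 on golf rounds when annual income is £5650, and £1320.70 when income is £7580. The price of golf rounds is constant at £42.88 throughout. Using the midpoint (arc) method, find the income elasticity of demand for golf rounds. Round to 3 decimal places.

With a constant price, Q₁ = 973.38/42.88 = 22.700 and Q₂ = 1320.70/42.88 = 30.800 (equivalently, work directly with expenditure since P cancels).
Midpoint %ΔQ = (1320.70 − 973.38)/1147.04 = 0.30280; midpoint %ΔI = (7580 − 5650)/6615 = 0.29176.
η = 0.30280 / 0.29176 = 1.038.

1.038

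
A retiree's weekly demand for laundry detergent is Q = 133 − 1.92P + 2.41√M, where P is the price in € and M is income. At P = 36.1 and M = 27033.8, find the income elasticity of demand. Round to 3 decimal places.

At P = 36.1, M = 27033.8: Q = 459.939.
Holding P constant, ∂Q/∂M = 2.41/(2√M) = 0.00732881.
η_M = (∂Q/∂M)·(M/Q) = 0.00732881 × (27033.8/459.939) = 0.431.

0.431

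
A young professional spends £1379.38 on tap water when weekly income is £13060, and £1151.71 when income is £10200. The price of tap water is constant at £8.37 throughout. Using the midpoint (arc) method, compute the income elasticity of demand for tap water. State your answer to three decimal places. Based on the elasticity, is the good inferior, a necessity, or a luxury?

With a constant price, Q₁ = 1379.38/8.37 = 164.800 and Q₂ = 1151.71/8.37 = 137.600 (equivalently, work directly with expenditure since P cancels).
Midpoint %ΔQ = (1151.71 − 1379.38)/1265.55 = -0.17990; midpoint %ΔI = (10200 − 13060)/11630 = -0.24592.
η = -0.17990 / -0.24592 = 0.732.
0 < η < 1 ⇒ necessity.

0.732 (necessity)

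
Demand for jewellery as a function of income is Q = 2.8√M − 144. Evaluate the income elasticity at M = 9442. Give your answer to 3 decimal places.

1.062

At M = 9442: Q = 128.076.
dQ/dM = 2.8/(2√M) = 0.0144077 at this income.
η = (dQ/dM)·(M/Q) = 0.0144077 × (9442/128.076) = 1.062.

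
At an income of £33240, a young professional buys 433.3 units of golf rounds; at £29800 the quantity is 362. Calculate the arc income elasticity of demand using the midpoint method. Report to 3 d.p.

ΔQ = 362 − 433.3 = -71.3; midpoint Q̄ = (433.3 + 362)/2 = 397.65.
ΔI = 29800 − 33240 = -3440; midpoint Ī = (33240 + 29800)/2 = 31520.
η = (ΔQ/Q̄) ÷ (ΔI/Ī) = (-71.3/397.65) ÷ (-3440/31520) = 1.643.

1.643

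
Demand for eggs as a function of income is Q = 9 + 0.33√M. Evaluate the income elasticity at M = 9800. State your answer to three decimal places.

At M = 9800: Q = 41.668.
dQ/dM = 0.33/(2√M) = 0.00166675 at this income.
η = (dQ/dM)·(M/Q) = 0.00166675 × (9800/41.668) = 0.392.

0.392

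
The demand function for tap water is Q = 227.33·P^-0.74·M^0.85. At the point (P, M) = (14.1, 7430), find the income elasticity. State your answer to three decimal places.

For a multiplicative demand Q = A·P^α·M^β, the income elasticity is β everywhere.
Here β = 0.85, so η = 0.850.

0.850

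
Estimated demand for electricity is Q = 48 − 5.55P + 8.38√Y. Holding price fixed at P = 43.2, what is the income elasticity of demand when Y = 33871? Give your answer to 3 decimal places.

At P = 43.2, Y = 33871: Q = 1350.502.
Holding P constant, ∂Q/∂Y = 8.38/(2√Y) = 0.0227667.
η_Y = (∂Q/∂Y)·(Y/Q) = 0.0227667 × (33871/1350.502) = 0.571.

0.571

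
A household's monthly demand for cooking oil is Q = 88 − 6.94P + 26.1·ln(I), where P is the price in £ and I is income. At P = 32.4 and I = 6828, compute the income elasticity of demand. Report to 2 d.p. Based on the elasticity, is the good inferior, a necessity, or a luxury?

At P = 32.4, I = 6828: Q = 93.575.
Holding P constant, ∂Q/∂I = 26.1/I = 0.0038225.
η_I = (∂Q/∂I)·(I/Q) = 0.0038225 × (6828/93.575) = 0.28.
Since 0 < η < 1, this is a necessity.

0.28 (necessity)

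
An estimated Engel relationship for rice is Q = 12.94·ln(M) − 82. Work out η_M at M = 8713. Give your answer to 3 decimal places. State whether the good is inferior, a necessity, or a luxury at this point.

0.366 (necessity)

At M = 8713: Q = 35.399.
dQ/dM = 12.94/M = 0.00148514 at this income.
η = (dQ/dM)·(M/Q) = 0.00148514 × (8713/35.399) = 0.366.
Since 0 < η < 1, the good is a necessity.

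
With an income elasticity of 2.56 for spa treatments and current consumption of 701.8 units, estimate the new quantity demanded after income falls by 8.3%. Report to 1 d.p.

%ΔQ ≈ η × %ΔI = 2.56 × (-8.3%) = -21.248%.
New Q ≈ 701.8 × (1 − 0.21248) = 552.7.

552.7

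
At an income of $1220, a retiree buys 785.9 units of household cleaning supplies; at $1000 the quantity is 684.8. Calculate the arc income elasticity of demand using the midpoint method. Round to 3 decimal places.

0.694

ΔQ = 684.8 − 785.9 = -101.1; midpoint Q̄ = (785.9 + 684.8)/2 = 735.35.
ΔI = 1000 − 1220 = -220; midpoint Ī = (1220 + 1000)/2 = 1110.
η = (ΔQ/Q̄) ÷ (ΔI/Ī) = (-101.1/735.35) ÷ (-220/1110) = 0.694.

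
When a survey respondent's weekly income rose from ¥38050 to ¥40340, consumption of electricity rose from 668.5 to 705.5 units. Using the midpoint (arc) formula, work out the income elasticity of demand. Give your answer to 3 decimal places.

0.922

ΔQ = 705.5 − 668.5 = 37; midpoint Q̄ = (668.5 + 705.5)/2 = 687.
ΔI = 40340 − 38050 = 2290; midpoint Ī = (38050 + 40340)/2 = 39195.
η = (ΔQ/Q̄) ÷ (ΔI/Ī) = (37/687) ÷ (2290/39195) = 0.922.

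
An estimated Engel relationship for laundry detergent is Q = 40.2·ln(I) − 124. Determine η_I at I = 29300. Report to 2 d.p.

0.14

At I = 29300: Q = 289.471.
dQ/dI = 40.2/I = 0.00137201 at this income.
η = (dQ/dI)·(I/Q) = 0.00137201 × (29300/289.471) = 0.14.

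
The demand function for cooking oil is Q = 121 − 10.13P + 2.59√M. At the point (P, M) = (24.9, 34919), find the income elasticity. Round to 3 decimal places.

0.686

At P = 24.9, M = 34919: Q = 352.747.
Holding P constant, ∂Q/∂M = 2.59/(2√M) = 0.00693009.
η_M = (∂Q/∂M)·(M/Q) = 0.00693009 × (34919/352.747) = 0.686.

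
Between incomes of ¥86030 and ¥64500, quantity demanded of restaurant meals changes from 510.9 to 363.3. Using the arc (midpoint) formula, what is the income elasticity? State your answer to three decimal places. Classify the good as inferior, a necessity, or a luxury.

1.180 (luxury)

ΔQ = 363.3 − 510.9 = -147.6; midpoint Q̄ = (510.9 + 363.3)/2 = 437.1.
ΔI = 64500 − 86030 = -21530; midpoint Ī = (86030 + 64500)/2 = 75265.
η = (ΔQ/Q̄) ÷ (ΔI/Ī) = (-147.6/437.1) ÷ (-21530/75265) = 1.180.
η > 1 ⇒ luxury.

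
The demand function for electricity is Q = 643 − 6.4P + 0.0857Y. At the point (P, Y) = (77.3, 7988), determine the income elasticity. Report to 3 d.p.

At P = 77.3, Y = 7988: Q = 832.852.
Holding P constant, ∂Q/∂Y = 0.0857.
η_Y = (∂Q/∂Y)·(Y/Q) = 0.0857 × (7988/832.852) = 0.822.

0.822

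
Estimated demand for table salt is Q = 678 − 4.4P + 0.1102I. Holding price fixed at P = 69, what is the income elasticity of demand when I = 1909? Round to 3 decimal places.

0.360

At P = 69, I = 1909: Q = 584.772.
Holding P constant, ∂Q/∂I = 0.1102.
η_I = (∂Q/∂I)·(I/Q) = 0.1102 × (1909/584.772) = 0.360.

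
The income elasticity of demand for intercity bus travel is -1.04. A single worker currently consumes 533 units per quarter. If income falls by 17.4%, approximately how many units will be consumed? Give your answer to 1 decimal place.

629.5

%ΔQ ≈ η × %ΔI = -1.04 × (-17.4%) = 18.096%.
New Q ≈ 533 × (1 + 0.18096) = 629.5.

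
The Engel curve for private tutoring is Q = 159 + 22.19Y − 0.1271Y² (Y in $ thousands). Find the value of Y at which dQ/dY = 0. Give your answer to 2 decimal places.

87.29

dQ/dY = 22.19 − 0.2542Y.
The good is inferior where dQ/dY < 0. Setting dQ/dY = 0 gives Y = 22.19 / 0.2542 = 87.29.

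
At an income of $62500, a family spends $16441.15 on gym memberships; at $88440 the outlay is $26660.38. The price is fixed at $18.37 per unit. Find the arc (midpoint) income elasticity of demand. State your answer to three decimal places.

With a constant price, Q₁ = 16441.15/18.37 = 895.000 and Q₂ = 26660.38/18.37 = 1451.300 (equivalently, work directly with expenditure since P cancels).
Midpoint %ΔQ = (26660.38 − 16441.15)/21550.77 = 0.47419; midpoint %ΔI = (88440 − 62500)/75470 = 0.34371.
η = 0.47419 / 0.34371 = 1.380.

1.380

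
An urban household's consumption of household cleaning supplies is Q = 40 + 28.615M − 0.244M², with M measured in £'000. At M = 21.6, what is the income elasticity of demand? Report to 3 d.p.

0.717

At M = 21.6: Q = 544.2434.
dQ/dM = 28.615 − 0.488M = 18.07420.
η = (dQ/dM)·(M/Q) = 18.07420 × (21.6/544.2434) = 0.717.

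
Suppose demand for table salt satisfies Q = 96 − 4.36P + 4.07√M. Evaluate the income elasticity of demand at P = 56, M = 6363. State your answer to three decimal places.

At P = 56, M = 6363: Q = 176.497.
Holding P constant, ∂Q/∂M = 4.07/(2√M) = 0.0255114.
η_M = (∂Q/∂M)·(M/Q) = 0.0255114 × (6363/176.497) = 0.920.

0.920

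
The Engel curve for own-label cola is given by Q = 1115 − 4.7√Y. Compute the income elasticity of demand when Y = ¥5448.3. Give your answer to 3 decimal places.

-0.226

At Y = 5448.3: Q = 768.081.
dQ/dY = -4.7/(2√Y) = -0.0318374 at this income.
η = (dQ/dY)·(Y/Q) = -0.0318374 × (5448.3/768.081) = -0.226.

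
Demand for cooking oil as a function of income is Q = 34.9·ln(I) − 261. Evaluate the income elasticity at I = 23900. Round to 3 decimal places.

At I = 23900: Q = 90.849.
dQ/dI = 34.9/I = 0.00146025 at this income.
η = (dQ/dI)·(I/Q) = 0.00146025 × (23900/90.849) = 0.384.

0.384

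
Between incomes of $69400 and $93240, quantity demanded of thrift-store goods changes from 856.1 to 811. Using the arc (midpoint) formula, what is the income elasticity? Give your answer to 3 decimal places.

-0.185

ΔQ = 811 − 856.1 = -45.1; midpoint Q̄ = (856.1 + 811)/2 = 833.55.
ΔI = 93240 − 69400 = 23840; midpoint Ī = (69400 + 93240)/2 = 81320.
η = (ΔQ/Q̄) ÷ (ΔI/Ī) = (-45.1/833.55) ÷ (23840/81320) = -0.185.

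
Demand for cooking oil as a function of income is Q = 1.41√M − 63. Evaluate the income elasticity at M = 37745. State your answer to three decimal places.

At M = 37745: Q = 210.936.
dQ/dM = 1.41/(2√M) = 0.00362877 at this income.
η = (dQ/dM)·(M/Q) = 0.00362877 × (37745/210.936) = 0.649.

0.649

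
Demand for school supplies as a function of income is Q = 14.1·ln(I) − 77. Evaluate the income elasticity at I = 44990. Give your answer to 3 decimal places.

0.190

At I = 44990: Q = 74.070.
dQ/dI = 14.1/I = 0.000313403 at this income.
η = (dQ/dI)·(I/Q) = 0.000313403 × (44990/74.070) = 0.190.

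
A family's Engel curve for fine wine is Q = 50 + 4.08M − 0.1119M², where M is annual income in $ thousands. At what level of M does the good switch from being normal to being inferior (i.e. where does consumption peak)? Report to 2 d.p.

18.23

dQ/dM = 4.08 − 0.2238M.
The good is inferior where dQ/dM < 0. Setting dQ/dM = 0 gives M = 4.08 / 0.2238 = 18.23.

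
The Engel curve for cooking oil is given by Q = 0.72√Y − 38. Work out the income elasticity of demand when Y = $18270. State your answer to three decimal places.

0.820

At Y = 18270: Q = 59.320.
dQ/dY = 0.72/(2√Y) = 0.00266338 at this income.
η = (dQ/dY)·(Y/Q) = 0.00266338 × (18270/59.320) = 0.820.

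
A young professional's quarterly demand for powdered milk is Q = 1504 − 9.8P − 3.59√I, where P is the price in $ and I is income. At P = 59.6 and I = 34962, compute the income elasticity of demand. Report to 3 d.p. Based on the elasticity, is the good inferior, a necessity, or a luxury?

At P = 59.6, I = 34962: Q = 248.657.
Holding P constant, ∂Q/∂I = -3.59/(2√I) = -0.00959989.
η_I = (∂Q/∂I)·(I/Q) = -0.00959989 × (34962/248.657) = -1.350.
Since η < 0, this is an inferior good.

-1.350 (inferior good)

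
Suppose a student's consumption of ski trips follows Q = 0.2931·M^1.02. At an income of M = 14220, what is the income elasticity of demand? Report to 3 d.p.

For Q = A·M^β the income elasticity is constant and equal to β.
Here β = 1.02, so η = 1.020.

1.020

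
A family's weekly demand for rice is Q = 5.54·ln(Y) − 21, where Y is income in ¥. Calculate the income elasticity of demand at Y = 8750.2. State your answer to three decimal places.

At Y = 8750.2: Q = 29.286.
dQ/dY = 5.54/Y = 0.000633128 at this income.
η = (dQ/dY)·(Y/Q) = 0.000633128 × (8750.2/29.286) = 0.189.

0.189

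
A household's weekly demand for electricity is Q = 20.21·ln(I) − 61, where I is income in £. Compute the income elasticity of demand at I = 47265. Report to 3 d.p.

At I = 47265: Q = 156.531.
dQ/dI = 20.21/I = 0.000427589 at this income.
η = (dQ/dI)·(I/Q) = 0.000427589 × (47265/156.531) = 0.129.

0.129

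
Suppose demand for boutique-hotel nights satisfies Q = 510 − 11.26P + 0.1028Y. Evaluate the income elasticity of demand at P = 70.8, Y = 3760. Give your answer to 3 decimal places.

At P = 70.8, Y = 3760: Q = 99.320.
Holding P constant, ∂Q/∂Y = 0.1028.
η_Y = (∂Q/∂Y)·(Y/Q) = 0.1028 × (3760/99.320) = 3.892.

3.892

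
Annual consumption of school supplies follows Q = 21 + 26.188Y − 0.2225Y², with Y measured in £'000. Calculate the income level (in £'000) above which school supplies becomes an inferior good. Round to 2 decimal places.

dQ/dY = 26.188 − 0.445Y.
The good is inferior where dQ/dY < 0. Setting dQ/dY = 0 gives Y = 26.188 / 0.445 = 58.85.

58.85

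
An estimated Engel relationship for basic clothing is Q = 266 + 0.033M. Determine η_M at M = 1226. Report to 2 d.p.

0.13

At M = 1226: Q = 306.458.
dQ/dM = 0.033.
η = (dQ/dM)·(M/Q) = 0.033 × (1226/306.458) = 0.13.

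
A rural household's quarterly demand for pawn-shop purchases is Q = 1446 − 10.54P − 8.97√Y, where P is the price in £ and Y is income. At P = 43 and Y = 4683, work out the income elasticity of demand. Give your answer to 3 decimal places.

-0.810

At P = 43, Y = 4683: Q = 378.941.
Holding P constant, ∂Q/∂Y = -8.97/(2√Y) = -0.0655391.
η_Y = (∂Q/∂Y)·(Y/Q) = -0.0655391 × (4683/378.941) = -0.810.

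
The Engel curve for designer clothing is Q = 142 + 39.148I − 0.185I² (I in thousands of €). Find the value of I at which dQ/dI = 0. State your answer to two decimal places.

dQ/dI = 39.148 − 0.37I.
The good is inferior where dQ/dI < 0. Setting dQ/dI = 0 gives I = 39.148 / 0.37 = 105.81.

105.81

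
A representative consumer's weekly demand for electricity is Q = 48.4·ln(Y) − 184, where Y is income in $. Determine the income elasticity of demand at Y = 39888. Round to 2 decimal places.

At Y = 39888: Q = 328.741.
dQ/dY = 48.4/Y = 0.0012134 at this income.
η = (dQ/dY)·(Y/Q) = 0.0012134 × (39888/328.741) = 0.15.

0.15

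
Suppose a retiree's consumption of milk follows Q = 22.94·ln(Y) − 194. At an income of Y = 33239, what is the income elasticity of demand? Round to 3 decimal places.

0.512

At Y = 33239: Q = 44.839.
dQ/dY = 22.94/Y = 0.000690153 at this income.
η = (dQ/dY)·(Y/Q) = 0.000690153 × (33239/44.839) = 0.512.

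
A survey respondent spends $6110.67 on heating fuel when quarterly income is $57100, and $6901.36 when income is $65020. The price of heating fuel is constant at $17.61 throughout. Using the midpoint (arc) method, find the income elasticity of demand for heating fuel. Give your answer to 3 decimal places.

0.937

With a constant price, Q₁ = 6110.67/17.61 = 347.000 and Q₂ = 6901.36/17.61 = 391.900 (equivalently, work directly with expenditure since P cancels).
Midpoint %ΔQ = (6901.36 − 6110.67)/6506.02 = 0.12153; midpoint %ΔI = (65020 − 57100)/61060 = 0.12971.
η = 0.12153 / 0.12971 = 0.937.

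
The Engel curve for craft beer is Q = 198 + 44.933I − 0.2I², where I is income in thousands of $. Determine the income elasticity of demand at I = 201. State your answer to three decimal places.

At I = 201: Q = 1149.3330.
dQ/dI = 44.933 − 0.4I = -35.46700.
η = (dQ/dI)·(I/Q) = -35.46700 × (201/1149.3330) = -6.203.

-6.203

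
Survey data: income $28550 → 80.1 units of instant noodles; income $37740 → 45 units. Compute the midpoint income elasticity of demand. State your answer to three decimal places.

ΔQ = 45 − 80.1 = -35.1; midpoint Q̄ = (80.1 + 45)/2 = 62.55.
ΔI = 37740 − 28550 = 9190; midpoint Ī = (28550 + 37740)/2 = 33145.
η = (ΔQ/Q̄) ÷ (ΔI/Ī) = (-35.1/62.55) ÷ (9190/33145) = -2.024.

-2.024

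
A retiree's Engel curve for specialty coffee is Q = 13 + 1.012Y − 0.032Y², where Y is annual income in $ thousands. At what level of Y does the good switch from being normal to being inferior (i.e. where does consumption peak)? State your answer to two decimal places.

dQ/dY = 1.012 − 0.064Y.
The good is inferior where dQ/dY < 0. Setting dQ/dY = 0 gives Y = 1.012 / 0.064 = 15.81.

15.81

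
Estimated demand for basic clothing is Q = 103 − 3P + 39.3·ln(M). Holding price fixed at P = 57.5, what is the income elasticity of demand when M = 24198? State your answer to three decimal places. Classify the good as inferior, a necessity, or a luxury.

0.120 (necessity)

At P = 57.5, M = 24198: Q = 327.195.
Holding P constant, ∂Q/∂M = 39.3/M = 0.0016241.
η_M = (∂Q/∂M)·(M/Q) = 0.0016241 × (24198/327.195) = 0.120.
Since 0 < η < 1, this is a necessity.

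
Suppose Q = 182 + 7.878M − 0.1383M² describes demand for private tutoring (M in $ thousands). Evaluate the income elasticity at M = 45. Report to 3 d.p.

-0.802

At M = 45: Q = 256.4525.
dQ/dM = 7.878 − 0.2766M = -4.56900.
η = (dQ/dM)·(M/Q) = -4.56900 × (45/256.4525) = -0.802.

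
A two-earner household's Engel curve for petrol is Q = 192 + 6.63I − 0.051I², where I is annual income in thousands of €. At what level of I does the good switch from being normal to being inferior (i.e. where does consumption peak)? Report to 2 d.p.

65.00

dQ/dI = 6.63 − 0.102I.
The good is inferior where dQ/dI < 0. Setting dQ/dI = 0 gives I = 6.63 / 0.102 = 65.00.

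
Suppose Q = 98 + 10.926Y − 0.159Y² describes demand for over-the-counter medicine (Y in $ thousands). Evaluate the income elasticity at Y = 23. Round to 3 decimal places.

0.313

At Y = 23: Q = 265.1870.
dQ/dY = 10.926 − 0.318Y = 3.61200.
η = (dQ/dY)·(Y/Q) = 3.61200 × (23/265.1870) = 0.313.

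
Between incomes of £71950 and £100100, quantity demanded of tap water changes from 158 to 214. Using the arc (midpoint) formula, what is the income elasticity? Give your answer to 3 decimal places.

ΔQ = 214 − 158 = 56; midpoint Q̄ = (158 + 214)/2 = 186.
ΔI = 100100 − 71950 = 28150; midpoint Ī = (71950 + 100100)/2 = 86025.
η = (ΔQ/Q̄) ÷ (ΔI/Ī) = (56/186) ÷ (28150/86025) = 0.920.

0.920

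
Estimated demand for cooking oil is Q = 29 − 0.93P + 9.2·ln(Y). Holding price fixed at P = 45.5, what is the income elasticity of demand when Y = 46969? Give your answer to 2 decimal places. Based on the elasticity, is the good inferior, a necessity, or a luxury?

0.11 (necessity)

At P = 45.5, Y = 46969: Q = 85.652.
Holding P constant, ∂Q/∂Y = 9.2/Y = 0.000195874.
η_Y = (∂Q/∂Y)·(Y/Q) = 0.000195874 × (46969/85.652) = 0.11.
Since 0 < η < 1, this is a necessity.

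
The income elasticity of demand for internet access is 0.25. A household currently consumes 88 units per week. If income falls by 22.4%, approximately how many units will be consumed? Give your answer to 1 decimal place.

%ΔQ ≈ η × %ΔI = 0.25 × (-22.4%) = -5.6%.
New Q ≈ 88 × (1 − 0.056) = 83.1.

83.1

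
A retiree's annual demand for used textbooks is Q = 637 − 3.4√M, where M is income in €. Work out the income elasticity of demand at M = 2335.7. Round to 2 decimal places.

-0.17

At M = 2335.7: Q = 472.681.
dQ/dM = -3.4/(2√M) = -0.0351755 at this income.
η = (dQ/dM)·(M/Q) = -0.0351755 × (2335.7/472.681) = -0.17.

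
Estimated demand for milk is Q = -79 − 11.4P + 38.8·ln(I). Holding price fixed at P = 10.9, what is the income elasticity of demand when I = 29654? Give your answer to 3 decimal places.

At P = 10.9, I = 29654: Q = 196.277.
Holding P constant, ∂Q/∂I = 38.8/I = 0.00130842.
η_I = (∂Q/∂I)·(I/Q) = 0.00130842 × (29654/196.277) = 0.198.

0.198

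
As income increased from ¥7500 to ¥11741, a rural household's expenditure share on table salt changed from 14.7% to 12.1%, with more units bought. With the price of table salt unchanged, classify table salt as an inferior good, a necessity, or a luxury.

necessity

Quantity rises but the budget share falls as income rises, so 0 < η < 1.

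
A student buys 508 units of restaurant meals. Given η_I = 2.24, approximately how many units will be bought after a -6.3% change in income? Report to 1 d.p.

%ΔQ ≈ η × %ΔI = 2.24 × (-6.3%) = -14.112%.
New Q ≈ 508 × (1 − 0.14112) = 436.3.

436.3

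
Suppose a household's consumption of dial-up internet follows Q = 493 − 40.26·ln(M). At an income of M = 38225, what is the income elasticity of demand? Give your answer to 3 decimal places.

-0.590

At M = 38225: Q = 68.207.
dQ/dM = -40.26/M = -0.00105324 at this income.
η = (dQ/dM)·(M/Q) = -0.00105324 × (38225/68.207) = -0.590.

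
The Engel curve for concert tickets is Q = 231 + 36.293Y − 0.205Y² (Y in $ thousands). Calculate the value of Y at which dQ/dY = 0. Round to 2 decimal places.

dQ/dY = 36.293 − 0.41Y.
The good is inferior where dQ/dY < 0. Setting dQ/dY = 0 gives Y = 36.293 / 0.41 = 88.52.

88.52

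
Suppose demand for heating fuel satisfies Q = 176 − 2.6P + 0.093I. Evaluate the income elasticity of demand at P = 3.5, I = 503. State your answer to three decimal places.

At P = 3.5, I = 503: Q = 213.679.
Holding P constant, ∂Q/∂I = 0.093.
η_I = (∂Q/∂I)·(I/Q) = 0.093 × (503/213.679) = 0.219.

0.219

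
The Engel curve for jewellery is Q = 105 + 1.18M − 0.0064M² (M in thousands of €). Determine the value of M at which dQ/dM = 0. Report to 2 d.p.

dQ/dM = 1.18 − 0.0128M.
The good is inferior where dQ/dM < 0. Setting dQ/dM = 0 gives M = 1.18 / 0.0128 = 92.19.

92.19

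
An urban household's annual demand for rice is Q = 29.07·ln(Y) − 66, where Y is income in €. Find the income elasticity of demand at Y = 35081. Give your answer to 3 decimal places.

At Y = 35081: Q = 238.230.
dQ/dY = 29.07/Y = 0.000828654 at this income.
η = (dQ/dY)·(Y/Q) = 0.000828654 × (35081/238.230) = 0.122.

0.122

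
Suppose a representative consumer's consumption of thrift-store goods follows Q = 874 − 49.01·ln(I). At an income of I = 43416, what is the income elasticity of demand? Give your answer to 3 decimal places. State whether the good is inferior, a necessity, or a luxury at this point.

At I = 43416: Q = 350.643.
dQ/dI = -49.01/I = -0.00112885 at this income.
η = (dQ/dI)·(I/Q) = -0.00112885 × (43416/350.643) = -0.140.
Since η < 0, the good is an inferior good.

-0.140 (inferior good)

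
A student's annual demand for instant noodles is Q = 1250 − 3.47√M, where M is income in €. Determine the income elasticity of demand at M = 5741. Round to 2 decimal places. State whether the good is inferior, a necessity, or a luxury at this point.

At M = 5741: Q = 987.080.
dQ/dM = -3.47/(2√M) = -0.0228984 at this income.
η = (dQ/dM)·(M/Q) = -0.0228984 × (5741/987.080) = -0.13.
Since η < 0, the good is an inferior good.

-0.13 (inferior good)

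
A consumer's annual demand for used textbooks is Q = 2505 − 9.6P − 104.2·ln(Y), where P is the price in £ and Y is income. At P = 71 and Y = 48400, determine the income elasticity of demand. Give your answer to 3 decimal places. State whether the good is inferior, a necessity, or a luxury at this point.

-0.149 (inferior good)

At P = 71, Y = 48400: Q = 699.368.
Holding P constant, ∂Q/∂Y = -104.2/Y = -0.00215289.
η_Y = (∂Q/∂Y)·(Y/Q) = -0.00215289 × (48400/699.368) = -0.149.
Since η < 0, this is an inferior good.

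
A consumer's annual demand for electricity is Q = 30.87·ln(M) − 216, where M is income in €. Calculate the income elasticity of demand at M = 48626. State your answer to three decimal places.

At M = 48626: Q = 117.146.
dQ/dM = 30.87/M = 0.000634846 at this income.
η = (dQ/dM)·(M/Q) = 0.000634846 × (48626/117.146) = 0.264.

0.264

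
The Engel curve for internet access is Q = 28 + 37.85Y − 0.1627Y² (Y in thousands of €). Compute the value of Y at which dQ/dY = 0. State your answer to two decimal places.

dQ/dY = 37.85 − 0.3254Y.
The good is inferior where dQ/dY < 0. Setting dQ/dY = 0 gives Y = 37.85 / 0.3254 = 116.32.

116.32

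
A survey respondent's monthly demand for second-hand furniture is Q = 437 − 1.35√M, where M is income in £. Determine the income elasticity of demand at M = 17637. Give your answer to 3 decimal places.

At M = 17637: Q = 257.714.
dQ/dM = -1.35/(2√M) = -0.00508266 at this income.
η = (dQ/dM)·(M/Q) = -0.00508266 × (17637/257.714) = -0.348.

-0.348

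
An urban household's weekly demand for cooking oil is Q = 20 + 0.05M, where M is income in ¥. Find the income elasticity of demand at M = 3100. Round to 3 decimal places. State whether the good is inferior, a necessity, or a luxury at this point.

0.886 (necessity)

At M = 3100: Q = 175.000.
dQ/dM = 0.05.
η = (dQ/dM)·(M/Q) = 0.05 × (3100/175.000) = 0.886.
Since 0 < η < 1, the good is a necessity.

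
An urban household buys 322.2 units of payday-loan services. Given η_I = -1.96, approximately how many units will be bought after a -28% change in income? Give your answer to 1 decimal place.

%ΔQ ≈ η × %ΔI = -1.96 × (-28%) = 54.88%.
New Q ≈ 322.2 × (1 + 0.5488) = 499.0.

499.0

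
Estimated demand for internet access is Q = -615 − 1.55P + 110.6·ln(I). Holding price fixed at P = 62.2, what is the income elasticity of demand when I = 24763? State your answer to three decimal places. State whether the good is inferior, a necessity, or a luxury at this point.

At P = 62.2, I = 24763: Q = 407.542.
Holding P constant, ∂Q/∂I = 110.6/I = 0.00446634.
η_I = (∂Q/∂I)·(I/Q) = 0.00446634 × (24763/407.542) = 0.271.
Since 0 < η < 1, this is a necessity.

0.271 (necessity)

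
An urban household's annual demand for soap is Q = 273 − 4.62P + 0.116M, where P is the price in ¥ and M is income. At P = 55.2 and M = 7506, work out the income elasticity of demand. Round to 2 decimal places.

At P = 55.2, M = 7506: Q = 888.672.
Holding P constant, ∂Q/∂M = 0.116.
η_M = (∂Q/∂M)·(M/Q) = 0.116 × (7506/888.672) = 0.98.

0.98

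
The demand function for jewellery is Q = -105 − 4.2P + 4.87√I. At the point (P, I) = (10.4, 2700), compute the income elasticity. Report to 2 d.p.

1.21

At P = 10.4, I = 2700: Q = 104.373.
Holding P constant, ∂Q/∂I = 4.87/(2√I) = 0.0468616.
η_I = (∂Q/∂I)·(I/Q) = 0.0468616 × (2700/104.373) = 1.21.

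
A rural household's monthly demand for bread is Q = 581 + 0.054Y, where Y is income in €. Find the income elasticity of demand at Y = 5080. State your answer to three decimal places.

0.321

At Y = 5080: Q = 855.320.
dQ/dY = 0.054.
η = (dQ/dY)·(Y/Q) = 0.054 × (5080/855.320) = 0.321.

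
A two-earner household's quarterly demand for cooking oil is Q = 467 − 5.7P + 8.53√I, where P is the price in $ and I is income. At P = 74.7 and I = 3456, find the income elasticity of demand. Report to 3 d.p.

At P = 74.7, I = 3456: Q = 542.670.
Holding P constant, ∂Q/∂I = 8.53/(2√I) = 0.0725491.
η_I = (∂Q/∂I)·(I/Q) = 0.0725491 × (3456/542.670) = 0.462.

0.462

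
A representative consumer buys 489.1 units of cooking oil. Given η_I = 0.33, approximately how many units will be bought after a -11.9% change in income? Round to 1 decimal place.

%ΔQ ≈ η × %ΔI = 0.33 × (-11.9%) = -3.927%.
New Q ≈ 489.1 × (1 − 0.03927) = 469.9.

469.9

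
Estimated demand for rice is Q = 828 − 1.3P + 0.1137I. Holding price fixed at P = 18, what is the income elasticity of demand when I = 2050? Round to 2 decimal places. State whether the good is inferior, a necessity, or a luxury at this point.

0.22 (necessity)

At P = 18, I = 2050: Q = 1037.685.
Holding P constant, ∂Q/∂I = 0.1137.
η_I = (∂Q/∂I)·(I/Q) = 0.1137 × (2050/1037.685) = 0.22.
Since 0 < η < 1, this is a necessity.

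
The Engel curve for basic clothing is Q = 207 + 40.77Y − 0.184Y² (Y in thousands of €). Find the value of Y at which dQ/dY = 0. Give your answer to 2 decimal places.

dQ/dY = 40.77 − 0.368Y.
The good is inferior where dQ/dY < 0. Setting dQ/dY = 0 gives Y = 40.77 / 0.368 = 110.79.

110.79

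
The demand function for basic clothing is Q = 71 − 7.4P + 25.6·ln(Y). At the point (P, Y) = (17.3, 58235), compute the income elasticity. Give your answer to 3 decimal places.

0.114

At P = 17.3, Y = 58235: Q = 223.869.
Holding P constant, ∂Q/∂Y = 25.6/Y = 0.000439598.
η_Y = (∂Q/∂Y)·(Y/Q) = 0.000439598 × (58235/223.869) = 0.114.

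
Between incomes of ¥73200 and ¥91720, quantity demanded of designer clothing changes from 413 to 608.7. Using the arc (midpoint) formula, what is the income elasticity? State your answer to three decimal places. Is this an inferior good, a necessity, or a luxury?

1.706 (luxury)

ΔQ = 608.7 − 413 = 195.7; midpoint Q̄ = (413 + 608.7)/2 = 510.85.
ΔI = 91720 − 73200 = 18520; midpoint Ī = (73200 + 91720)/2 = 82460.
η = (ΔQ/Q̄) ÷ (ΔI/Ī) = (195.7/510.85) ÷ (18520/82460) = 1.706.
η > 1 ⇒ luxury.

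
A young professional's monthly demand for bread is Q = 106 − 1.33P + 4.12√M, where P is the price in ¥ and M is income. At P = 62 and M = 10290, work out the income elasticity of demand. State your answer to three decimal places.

At P = 62, M = 10290: Q = 441.471.
Holding P constant, ∂Q/∂M = 4.12/(2√M) = 0.0203076.
η_M = (∂Q/∂M)·(M/Q) = 0.0203076 × (10290/441.471) = 0.473.

0.473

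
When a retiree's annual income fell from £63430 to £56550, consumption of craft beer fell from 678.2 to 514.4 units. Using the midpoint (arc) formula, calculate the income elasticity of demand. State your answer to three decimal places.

ΔQ = 514.4 − 678.2 = -163.8; midpoint Q̄ = (678.2 + 514.4)/2 = 596.3.
ΔI = 56550 − 63430 = -6880; midpoint Ī = (63430 + 56550)/2 = 59990.
η = (ΔQ/Q̄) ÷ (ΔI/Ī) = (-163.8/596.3) ÷ (-6880/59990) = 2.395.

2.395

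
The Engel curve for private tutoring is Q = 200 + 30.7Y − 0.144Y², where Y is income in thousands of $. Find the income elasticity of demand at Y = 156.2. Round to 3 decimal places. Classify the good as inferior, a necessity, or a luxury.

At Y = 156.2: Q = 1481.9646.
dQ/dY = 30.7 − 0.288Y = -14.28560.
η = (dQ/dY)·(Y/Q) = -14.28560 × (156.2/1481.9646) = -1.506.
η < 0 ⇒ inferior good.

-1.506 (inferior good)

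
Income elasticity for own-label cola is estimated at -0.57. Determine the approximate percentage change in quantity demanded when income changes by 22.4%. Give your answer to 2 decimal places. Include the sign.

%ΔQ ≈ η × %ΔI = -0.57 × 22.4% = -12.77%.

-12.77%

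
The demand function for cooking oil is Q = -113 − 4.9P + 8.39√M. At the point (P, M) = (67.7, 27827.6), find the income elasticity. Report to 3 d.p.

0.733

At P = 67.7, M = 27827.6: Q = 954.857.
Holding P constant, ∂Q/∂M = 8.39/(2√M) = 0.0251475.
η_M = (∂Q/∂M)·(M/Q) = 0.0251475 × (27827.6/954.857) = 0.733.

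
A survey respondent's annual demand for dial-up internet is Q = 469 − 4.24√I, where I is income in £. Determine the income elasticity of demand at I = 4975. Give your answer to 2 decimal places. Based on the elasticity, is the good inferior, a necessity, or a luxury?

-0.88 (inferior good)

At I = 4975: Q = 169.937.
dQ/dI = -4.24/(2√I) = -0.0300566 at this income.
η = (dQ/dI)·(I/Q) = -0.0300566 × (4975/169.937) = -0.88.
Since η < 0, the good is an inferior good.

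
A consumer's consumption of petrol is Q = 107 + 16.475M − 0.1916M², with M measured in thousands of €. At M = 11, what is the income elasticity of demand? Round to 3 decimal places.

At M = 11: Q = 265.0414.
dQ/dM = 16.475 − 0.3832M = 12.25980.
η = (dQ/dM)·(M/Q) = 12.25980 × (11/265.0414) = 0.509.

0.509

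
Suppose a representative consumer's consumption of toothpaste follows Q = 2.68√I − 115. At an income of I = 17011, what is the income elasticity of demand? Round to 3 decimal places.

0.745

At I = 17011: Q = 234.542.
dQ/dI = 2.68/(2√I) = 0.010274 at this income.
η = (dQ/dI)·(I/Q) = 0.010274 × (17011/234.542) = 0.745.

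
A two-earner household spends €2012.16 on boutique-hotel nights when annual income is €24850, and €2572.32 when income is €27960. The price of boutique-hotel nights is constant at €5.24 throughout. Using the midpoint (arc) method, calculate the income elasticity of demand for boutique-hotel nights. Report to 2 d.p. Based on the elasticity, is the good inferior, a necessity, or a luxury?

With a constant price, Q₁ = 2012.16/5.24 = 384.000 and Q₂ = 2572.32/5.24 = 490.901 (equivalently, work directly with expenditure since P cancels).
Midpoint %ΔQ = (2572.32 − 2012.16)/2292.24 = 0.24437; midpoint %ΔI = (27960 − 24850)/26405 = 0.11778.
η = 0.24437 / 0.11778 = 2.07.
η > 1 ⇒ luxury.

2.07 (luxury)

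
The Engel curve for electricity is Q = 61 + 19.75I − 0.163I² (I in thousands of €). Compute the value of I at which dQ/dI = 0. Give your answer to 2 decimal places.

dQ/dI = 19.75 − 0.326I.
The good is inferior where dQ/dI < 0. Setting dQ/dI = 0 gives I = 19.75 / 0.326 = 60.58.

60.58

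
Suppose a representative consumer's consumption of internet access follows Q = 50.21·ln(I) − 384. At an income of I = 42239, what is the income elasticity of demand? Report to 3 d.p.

0.333

At I = 42239: Q = 150.792.
dQ/dI = 50.21/I = 0.00118871 at this income.
η = (dQ/dI)·(I/Q) = 0.00118871 × (42239/150.792) = 0.333.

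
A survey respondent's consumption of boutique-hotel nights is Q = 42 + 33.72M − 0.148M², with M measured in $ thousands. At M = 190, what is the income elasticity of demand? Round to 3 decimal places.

-3.869

At M = 190: Q = 1106.0000.
dQ/dM = 33.72 − 0.296M = -22.52000.
η = (dQ/dM)·(M/Q) = -22.52000 × (190/1106.0000) = -3.869.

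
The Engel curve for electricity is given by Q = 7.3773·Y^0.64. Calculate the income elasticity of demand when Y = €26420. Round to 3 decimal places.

For Q = A·Y^β the income elasticity is constant and equal to β.
Here β = 0.64, so η = 0.640.

0.640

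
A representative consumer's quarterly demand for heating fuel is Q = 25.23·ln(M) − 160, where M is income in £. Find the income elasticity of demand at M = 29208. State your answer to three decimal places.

At M = 29208: Q = 99.420.
dQ/dM = 25.23/M = 0.000863804 at this income.
η = (dQ/dM)·(M/Q) = 0.000863804 × (29208/99.420) = 0.254.

0.254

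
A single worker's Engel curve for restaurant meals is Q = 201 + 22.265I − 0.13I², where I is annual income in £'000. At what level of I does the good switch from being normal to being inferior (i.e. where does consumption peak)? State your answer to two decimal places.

85.63

dQ/dI = 22.265 − 0.26I.
The good is inferior where dQ/dI < 0. Setting dQ/dI = 0 gives I = 22.265 / 0.26 = 85.63.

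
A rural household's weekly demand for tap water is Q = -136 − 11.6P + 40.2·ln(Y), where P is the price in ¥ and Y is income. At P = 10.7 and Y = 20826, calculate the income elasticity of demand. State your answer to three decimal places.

0.288

At P = 10.7, Y = 20826: Q = 139.627.
Holding P constant, ∂Q/∂Y = 40.2/Y = 0.00193028.
η_Y = (∂Q/∂Y)·(Y/Q) = 0.00193028 × (20826/139.627) = 0.288.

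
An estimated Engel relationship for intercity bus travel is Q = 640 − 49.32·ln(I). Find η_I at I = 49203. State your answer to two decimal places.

-0.46

At I = 49203: Q = 107.161.
dQ/dI = -49.32/I = -0.00100238 at this income.
η = (dQ/dI)·(I/Q) = -0.00100238 × (49203/107.161) = -0.46.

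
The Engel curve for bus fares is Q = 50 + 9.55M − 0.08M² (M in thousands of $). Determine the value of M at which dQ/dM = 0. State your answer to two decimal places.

59.69

dQ/dM = 9.55 − 0.16M.
The good is inferior where dQ/dM < 0. Setting dQ/dM = 0 gives M = 9.55 / 0.16 = 59.69.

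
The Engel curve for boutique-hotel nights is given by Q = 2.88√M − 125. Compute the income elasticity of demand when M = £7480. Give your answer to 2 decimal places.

1.00

At M = 7480: Q = 124.083.
dQ/dM = 2.88/(2√M) = 0.0166499 at this income.
η = (dQ/dM)·(M/Q) = 0.0166499 × (7480/124.083) = 1.00.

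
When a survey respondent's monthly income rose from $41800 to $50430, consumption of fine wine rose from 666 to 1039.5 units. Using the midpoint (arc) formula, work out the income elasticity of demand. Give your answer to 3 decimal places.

2.340

ΔQ = 1039.5 − 666 = 373.5; midpoint Q̄ = (666 + 1039.5)/2 = 852.75.
ΔI = 50430 − 41800 = 8630; midpoint Ī = (41800 + 50430)/2 = 46115.
η = (ΔQ/Q̄) ÷ (ΔI/Ī) = (373.5/852.75) ÷ (8630/46115) = 2.340.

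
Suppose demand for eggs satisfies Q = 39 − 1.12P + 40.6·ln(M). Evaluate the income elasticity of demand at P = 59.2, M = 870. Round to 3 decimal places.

At P = 59.2, M = 870: Q = 247.497.
Holding P constant, ∂Q/∂M = 40.6/M = 0.0466667.
η_M = (∂Q/∂M)·(M/Q) = 0.0466667 × (870/247.497) = 0.164.

0.164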